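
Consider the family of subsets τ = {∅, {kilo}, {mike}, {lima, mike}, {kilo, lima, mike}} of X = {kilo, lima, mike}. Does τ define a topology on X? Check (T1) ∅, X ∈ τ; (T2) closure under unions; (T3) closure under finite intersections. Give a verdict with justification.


τ is NOT a topology on X.

Axiom (T1): ∅ ∈ τ? Yes; X ∈ τ? Yes.
Axiom (T2/T3): check pairwise unions and intersections of members of τ.
Counterexample for (T2): {kilo} ∪ {mike} = {kilo, mike} ∉ τ. Therefore τ is NOT a topology.


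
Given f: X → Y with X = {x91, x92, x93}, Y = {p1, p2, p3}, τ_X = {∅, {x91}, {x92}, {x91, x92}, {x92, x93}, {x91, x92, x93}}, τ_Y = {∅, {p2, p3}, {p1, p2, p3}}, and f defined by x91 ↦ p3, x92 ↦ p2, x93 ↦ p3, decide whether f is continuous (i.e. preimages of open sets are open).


f IS continuous.

Compute f^{-1}(U) for each U ∈ τ_Y:
  U = ∅: f^{-1}(U) = ∅ ∈ τ_X ✓.
  U = {p2, p3}: f^{-1}(U) = {x91, x92, x93} ∈ τ_X ✓.
  U = {p1, p2, p3}: f^{-1}(U) = {x91, x92, x93} ∈ τ_X ✓.
Every preimage lies in τ_X, so f IS continuous.


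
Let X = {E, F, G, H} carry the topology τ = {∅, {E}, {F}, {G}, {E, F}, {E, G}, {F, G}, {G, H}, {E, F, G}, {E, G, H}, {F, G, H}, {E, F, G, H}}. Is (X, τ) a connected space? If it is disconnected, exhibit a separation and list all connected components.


(X, τ) is disconnected; components = [{E}, {F}, {G, H}].

Find clopen sets (U ∈ τ with X ∖ U ∈ τ):
  U = ∅, X ∖ U = {E, F, G, H} — both open, so U is clopen.
  U = {E}, X ∖ U = {F, G, H} — both open, so U is clopen.
  U = {F}, X ∖ U = {E, G, H} — both open, so U is clopen.
  U = {E, F}, X ∖ U = {G, H} — both open, so U is clopen.
  U = {G, H}, X ∖ U = {E, F} — both open, so U is clopen.
  U = {E, G, H}, X ∖ U = {F} — both open, so U is clopen.
  U = {F, G, H}, X ∖ U = {E} — both open, so U is clopen.
  U = {E, F, G, H}, X ∖ U = ∅ — both open, so U is clopen.
Nontrivial clopen(s) exist: e.g. {F}. So (X, τ) is disconnected.
Compute connected components by grouping points that agree on all clopens:
  component: {E}
  component: {F}
  component: {G, H}


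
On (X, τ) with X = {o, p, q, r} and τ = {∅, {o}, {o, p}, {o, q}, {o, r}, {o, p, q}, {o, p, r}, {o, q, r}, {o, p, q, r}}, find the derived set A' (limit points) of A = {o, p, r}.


A' = {p, q, r}

For each x ∈ X, list the open sets U ∈ τ with x ∈ U, then check whether U ∩ (A ∖ {x}) ≠ ∅ for every such U.
  x = o: open {o} ∋ x has {o} ∩ (A ∖ {o}) = ∅, so x is NOT a limit point.
  x = p: opens ∋ x are {o, p}, {o, p, q}, {o, p, r}, {o, p, q, r}; each meets A ∖ {p}, so x IS a limit point.
  x = q: opens ∋ x are {o, q}, {o, p, q}, {o, q, r}, {o, p, q, r}; each meets A ∖ {q}, so x IS a limit point.
  x = r: opens ∋ x are {o, r}, {o, p, r}, {o, q, r}, {o, p, q, r}; each meets A ∖ {r}, so x IS a limit point.
Collecting: A' = {p, q, r}.


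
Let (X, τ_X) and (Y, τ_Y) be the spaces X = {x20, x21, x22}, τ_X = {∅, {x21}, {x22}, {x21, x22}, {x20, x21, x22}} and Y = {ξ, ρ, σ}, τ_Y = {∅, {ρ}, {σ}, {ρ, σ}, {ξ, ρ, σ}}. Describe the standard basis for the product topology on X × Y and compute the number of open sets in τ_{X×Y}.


Basis B = {∅ × ∅, {x21} × {ρ}, {x21} × {σ}, {x22} × {ρ}, {x22} × {σ}, {x21} × {ρ, σ}, {x21, x22} × {ρ}, {x21, x22} × {σ}, {x22} × {ρ, σ}, {x20, x21, x22} × {ρ}, {x20, x21, x22} × {σ}, {x21} × {ξ, ρ, σ}, {x22} × {ξ, ρ, σ}, {x21, x22} × {ρ, σ}, {x20, x21, x22} × {ρ, σ}, {x21, x22} × {ξ, ρ, σ}, {x20, x21, x22} × {ξ, ρ, σ}}; |τ_{X×Y}| = 48.

Enumerate products U × V with U ∈ τ_X, V ∈ τ_Y (deduplicated):
  ∅ × ∅ = {} (∅)
  {x21} × {ρ} = {(x21,ρ)}
  {x21} × {σ} = {(x21,σ)}
  {x22} × {ρ} = {(x22,ρ)}
  {x22} × {σ} = {(x22,σ)}
  {x21} × {ρ, σ} = {(x21,ρ), (x21,σ)}
  {x21, x22} × {ρ} = {(x21,ρ), (x22,ρ)}
  {x21, x22} × {σ} = {(x21,σ), (x22,σ)}
  {x22} × {ρ, σ} = {(x22,ρ), (x22,σ)}
  {x20, x21, x22} × {ρ} = {(x20,ρ), (x21,ρ), (x22,ρ)}
  {x20, x21, x22} × {σ} = {(x20,σ), (x21,σ), (x22,σ)}
  {x21} × {ξ, ρ, σ} = {(x21,ξ), (x21,ρ), (x21,σ)}
  {x22} × {ξ, ρ, σ} = {(x22,ξ), (x22,ρ), (x22,σ)}
  {x21, x22} × {ρ, σ} = {(x21,ρ), (x21,σ), (x22,ρ), (x22,σ)}
  {x20, x21, x22} × {ρ, σ} = {(x20,ρ), (x20,σ), (x21,ρ), (x21,σ), (x22,ρ), (x22,σ)}
  {x21, x22} × {ξ, ρ, σ} = {(x21,ξ), (x21,ρ), (x21,σ), (x22,ξ), (x22,ρ), (x22,σ)}
  {x20, x21, x22} × {ξ, ρ, σ} = {(x20,ξ), (x20,ρ), (x20,σ), (x21,ξ), (x21,ρ), (x21,σ), (x22,ξ), (x22,ρ), (x22,σ)}
These 17 distinct sets form the basis B.
Close under arbitrary unions to get τ_{X×Y}; counting gives |τ_{X×Y}| = 48.


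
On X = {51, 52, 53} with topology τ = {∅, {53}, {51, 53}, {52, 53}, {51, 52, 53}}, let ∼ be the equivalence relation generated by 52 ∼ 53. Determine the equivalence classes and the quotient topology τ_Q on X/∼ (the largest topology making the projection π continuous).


X/∼ = {[51], [52=53]}; |τ_Q| = 3.

Equivalence classes: [51], [52=53].
Quotient map π: X → X/∼ sends 51 ↦ [51], 52 ↦ [52=53], 53 ↦ [52=53].
For each subset V ⊆ X/∼, compute π^{-1}(V) ⊆ X and check whether π^{-1}(V) ∈ τ. V is open in τ_Q iff π^{-1}(V) ∈ τ.
  V = {}: π^{-1}(V) = ∅ ∈ τ ✓.
  V = {[51]}: π^{-1}(V) = {51} ∉ τ ✗.
  V = {[52=53]}: π^{-1}(V) = {52, 53} ∈ τ ✓.
  V = {[51], [52=53]}: π^{-1}(V) = {51, 52, 53} ∈ τ ✓.
Open sets in the quotient: τ_Q = {{}, {[52=53]}, {[51], [52=53]}} (3 elements).


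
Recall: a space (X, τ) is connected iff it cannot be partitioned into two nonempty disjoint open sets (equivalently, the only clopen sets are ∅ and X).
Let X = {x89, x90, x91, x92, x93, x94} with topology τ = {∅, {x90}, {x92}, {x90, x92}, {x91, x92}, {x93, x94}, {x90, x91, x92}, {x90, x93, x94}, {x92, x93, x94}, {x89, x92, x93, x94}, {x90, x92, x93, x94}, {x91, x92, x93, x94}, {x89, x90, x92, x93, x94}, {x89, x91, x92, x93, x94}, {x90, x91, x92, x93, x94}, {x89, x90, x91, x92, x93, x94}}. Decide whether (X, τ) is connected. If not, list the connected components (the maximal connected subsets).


(X, τ) is disconnected; components = [{x90}, {x89, x91, x92, x93, x94}].

Find clopen sets (U ∈ τ with X ∖ U ∈ τ):
  U = ∅, X ∖ U = {x89, x90, x91, x92, x93, x94} — both open, so U is clopen.
  U = {x90}, X ∖ U = {x89, x91, x92, x93, x94} — both open, so U is clopen.
  U = {x89, x91, x92, x93, x94}, X ∖ U = {x90} — both open, so U is clopen.
  U = {x89, x90, x91, x92, x93, x94}, X ∖ U = ∅ — both open, so U is clopen.
Nontrivial clopen(s) exist: e.g. {x89, x91, x92, x93, x94}. So (X, τ) is disconnected.
Compute connected components by grouping points that agree on all clopens:
  component: {x90}
  component: {x89, x91, x92, x93, x94}


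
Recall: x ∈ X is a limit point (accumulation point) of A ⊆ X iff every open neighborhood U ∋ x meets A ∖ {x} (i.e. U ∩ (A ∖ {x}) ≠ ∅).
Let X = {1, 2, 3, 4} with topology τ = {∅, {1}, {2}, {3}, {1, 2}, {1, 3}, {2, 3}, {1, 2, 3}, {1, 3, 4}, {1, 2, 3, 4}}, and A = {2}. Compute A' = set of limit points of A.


A' = ∅

For each x ∈ X, list the open sets U ∈ τ with x ∈ U, then check whether U ∩ (A ∖ {x}) ≠ ∅ for every such U.
  x = 1: open {1} ∋ x has {1} ∩ (A ∖ {1}) = ∅, so x is NOT a limit point.
  x = 2: open {2} ∋ x has {2} ∩ (A ∖ {2}) = ∅, so x is NOT a limit point.
  x = 3: open {3} ∋ x has {3} ∩ (A ∖ {3}) = ∅, so x is NOT a limit point.
  x = 4: open {1, 3, 4} ∋ x has {1, 3, 4} ∩ (A ∖ {4}) = ∅, so x is NOT a limit point.
Collecting: A' = ∅.


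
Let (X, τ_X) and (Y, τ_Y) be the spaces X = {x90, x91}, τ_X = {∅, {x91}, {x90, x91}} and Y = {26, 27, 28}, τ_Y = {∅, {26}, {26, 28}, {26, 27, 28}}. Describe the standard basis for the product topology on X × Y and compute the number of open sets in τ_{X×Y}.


Basis B = {∅ × ∅, {x91} × {26}, {x90, x91} × {26}, {x91} × {26, 28}, {x91} × {26, 27, 28}, {x90, x91} × {26, 28}, {x90, x91} × {26, 27, 28}}; |τ_{X×Y}| = 10.

Enumerate products U × V with U ∈ τ_X, V ∈ τ_Y (deduplicated):
  ∅ × ∅ = {} (∅)
  {x91} × {26} = {(x91,26)}
  {x90, x91} × {26} = {(x90,26), (x91,26)}
  {x91} × {26, 28} = {(x91,26), (x91,28)}
  {x91} × {26, 27, 28} = {(x91,26), (x91,27), (x91,28)}
  {x90, x91} × {26, 28} = {(x90,26), (x90,28), (x91,26), (x91,28)}
  {x90, x91} × {26, 27, 28} = {(x90,26), (x90,27), (x90,28), (x91,26), (x91,27), (x91,28)}
These 7 distinct sets form the basis B.
Close under arbitrary unions to get τ_{X×Y}; counting gives |τ_{X×Y}| = 10.


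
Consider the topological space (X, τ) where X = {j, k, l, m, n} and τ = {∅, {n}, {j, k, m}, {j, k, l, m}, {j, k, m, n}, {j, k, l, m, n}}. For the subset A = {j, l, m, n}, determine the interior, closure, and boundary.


int(A) = {n}, cl(A) = {j, k, l, m, n}, ∂A = {j, k, l, m}.

Closed sets in (X, τ) are complements of opens:
  closed(X, τ) = {∅, {l}, {n}, {l, n}, {j, k, l, m}, {j, k, l, m, n}}.
int(A) = ⋃ {U ∈ τ : U ⊆ A}. Opens contained in A: ∅, {n}.
Taking the union of these: int(A) = {n}.
cl(A) = ⋂ {C closed : A ⊆ C}. Closed sets containing A: {j, k, l, m, n}.
Intersecting these: cl(A) = {j, k, l, m, n}.
∂A = cl(A) ∖ int(A) = {j, k, l, m, n} ∖ {n} = {j, k, l, m}.


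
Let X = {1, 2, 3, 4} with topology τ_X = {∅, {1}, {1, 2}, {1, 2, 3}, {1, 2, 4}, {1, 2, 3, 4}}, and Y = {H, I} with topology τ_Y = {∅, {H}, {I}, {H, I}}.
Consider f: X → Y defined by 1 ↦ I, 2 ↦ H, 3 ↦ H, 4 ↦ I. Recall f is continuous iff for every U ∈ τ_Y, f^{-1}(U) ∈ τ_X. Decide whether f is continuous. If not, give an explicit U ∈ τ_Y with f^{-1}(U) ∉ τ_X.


f is NOT continuous.

Compute f^{-1}(U) for each U ∈ τ_Y:
  U = ∅: f^{-1}(U) = ∅ ∈ τ_X ✓.
  U = {H}: f^{-1}(U) = {2, 3} ∉ τ_X ✗.
  U = {I}: f^{-1}(U) = {1, 4} ∉ τ_X ✗.
  U = {H, I}: f^{-1}(U) = {1, 2, 3, 4} ∈ τ_X ✓.
Found U = {H} with f^{-1}(U) = {2, 3} not in τ_X. Therefore f is NOT continuous.


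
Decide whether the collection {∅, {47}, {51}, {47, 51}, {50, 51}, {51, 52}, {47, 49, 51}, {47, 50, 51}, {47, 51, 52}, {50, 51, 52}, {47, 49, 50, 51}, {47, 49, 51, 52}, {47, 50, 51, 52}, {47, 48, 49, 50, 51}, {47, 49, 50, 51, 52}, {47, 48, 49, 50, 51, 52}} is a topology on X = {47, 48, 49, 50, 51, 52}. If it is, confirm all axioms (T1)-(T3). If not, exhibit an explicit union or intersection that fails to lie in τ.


τ IS a topology on X.

Axiom (T1): ∅ ∈ τ? Yes; X ∈ τ? Yes.
Axiom (T2/T3): check pairwise unions and intersections of members of τ.
All pairwise intersections and unions checked — each lies in τ. Therefore τ satisfies (T1), (T2), (T3): it IS a topology on X.


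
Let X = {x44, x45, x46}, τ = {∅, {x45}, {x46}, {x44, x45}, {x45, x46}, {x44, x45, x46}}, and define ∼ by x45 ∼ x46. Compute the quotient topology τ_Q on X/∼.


X/∼ = {[x44], [x45=x46]}; |τ_Q| = 3.

Equivalence classes: [x44], [x45=x46].
Quotient map π: X → X/∼ sends x44 ↦ [x44], x45 ↦ [x45=x46], x46 ↦ [x45=x46].
For each subset V ⊆ X/∼, compute π^{-1}(V) ⊆ X and check whether π^{-1}(V) ∈ τ. V is open in τ_Q iff π^{-1}(V) ∈ τ.
  V = {}: π^{-1}(V) = ∅ ∈ τ ✓.
  V = {[x44]}: π^{-1}(V) = {x44} ∉ τ ✗.
  V = {[x45=x46]}: π^{-1}(V) = {x45, x46} ∈ τ ✓.
  V = {[x44], [x45=x46]}: π^{-1}(V) = {x44, x45, x46} ∈ τ ✓.
Open sets in the quotient: τ_Q = {{}, {[x45=x46]}, {[x44], [x45=x46]}} (3 elements).


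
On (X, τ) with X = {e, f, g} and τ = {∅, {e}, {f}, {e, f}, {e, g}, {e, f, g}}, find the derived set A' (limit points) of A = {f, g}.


A' = ∅

For each x ∈ X, list the open sets U ∈ τ with x ∈ U, then check whether U ∩ (A ∖ {x}) ≠ ∅ for every such U.
  x = e: open {e} ∋ x has {e} ∩ (A ∖ {e}) = ∅, so x is NOT a limit point.
  x = f: open {f} ∋ x has {f} ∩ (A ∖ {f}) = ∅, so x is NOT a limit point.
  x = g: open {e, g} ∋ x has {e, g} ∩ (A ∖ {g}) = ∅, so x is NOT a limit point.
Collecting: A' = ∅.


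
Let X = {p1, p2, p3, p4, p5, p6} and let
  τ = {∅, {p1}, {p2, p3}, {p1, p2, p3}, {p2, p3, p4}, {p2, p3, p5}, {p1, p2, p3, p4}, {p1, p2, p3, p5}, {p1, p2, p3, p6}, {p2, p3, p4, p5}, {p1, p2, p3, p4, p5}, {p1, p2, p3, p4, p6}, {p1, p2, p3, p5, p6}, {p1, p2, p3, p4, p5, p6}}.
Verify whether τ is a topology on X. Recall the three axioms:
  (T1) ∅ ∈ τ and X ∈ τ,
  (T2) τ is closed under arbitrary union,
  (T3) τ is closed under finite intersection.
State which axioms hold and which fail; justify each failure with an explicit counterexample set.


τ IS a topology on X.

Axiom (T1): ∅ ∈ τ? Yes; X ∈ τ? Yes.
Axiom (T2/T3): check pairwise unions and intersections of members of τ.
All pairwise intersections and unions checked — each lies in τ. Therefore τ satisfies (T1), (T2), (T3): it IS a topology on X.


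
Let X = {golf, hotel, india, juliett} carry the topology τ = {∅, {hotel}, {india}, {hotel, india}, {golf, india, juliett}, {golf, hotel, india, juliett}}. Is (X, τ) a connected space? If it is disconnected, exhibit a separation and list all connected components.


(X, τ) is disconnected; components = [{hotel}, {golf, india, juliett}].

Find clopen sets (U ∈ τ with X ∖ U ∈ τ):
  U = ∅, X ∖ U = {golf, hotel, india, juliett} — both open, so U is clopen.
  U = {hotel}, X ∖ U = {golf, india, juliett} — both open, so U is clopen.
  U = {golf, india, juliett}, X ∖ U = {hotel} — both open, so U is clopen.
  U = {golf, hotel, india, juliett}, X ∖ U = ∅ — both open, so U is clopen.
Nontrivial clopen(s) exist: e.g. {golf, india, juliett}. So (X, τ) is disconnected.
Compute connected components by grouping points that agree on all clopens:
  component: {hotel}
  component: {golf, india, juliett}


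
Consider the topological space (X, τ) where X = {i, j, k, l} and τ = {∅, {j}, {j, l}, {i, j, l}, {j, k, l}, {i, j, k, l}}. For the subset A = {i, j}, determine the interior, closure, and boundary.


int(A) = {j}, cl(A) = {i, j, k, l}, ∂A = {i, k, l}.

Closed sets in (X, τ) are complements of opens:
  closed(X, τ) = {∅, {i}, {k}, {i, k}, {i, k, l}, {i, j, k, l}}.
int(A) = ⋃ {U ∈ τ : U ⊆ A}. Opens contained in A: ∅, {j}.
Taking the union of these: int(A) = {j}.
cl(A) = ⋂ {C closed : A ⊆ C}. Closed sets containing A: {i, j, k, l}.
Intersecting these: cl(A) = {i, j, k, l}.
∂A = cl(A) ∖ int(A) = {i, j, k, l} ∖ {j} = {i, k, l}.


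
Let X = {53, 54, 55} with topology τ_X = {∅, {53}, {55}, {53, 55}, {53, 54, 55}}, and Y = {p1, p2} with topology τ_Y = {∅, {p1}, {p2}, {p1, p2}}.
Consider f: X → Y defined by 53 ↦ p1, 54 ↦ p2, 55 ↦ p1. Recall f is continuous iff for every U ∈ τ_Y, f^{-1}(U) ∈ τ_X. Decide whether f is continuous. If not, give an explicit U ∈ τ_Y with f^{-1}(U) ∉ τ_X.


f is NOT continuous.

Compute f^{-1}(U) for each U ∈ τ_Y:
  U = ∅: f^{-1}(U) = ∅ ∈ τ_X ✓.
  U = {p1}: f^{-1}(U) = {53, 55} ∈ τ_X ✓.
  U = {p2}: f^{-1}(U) = {54} ∉ τ_X ✗.
  U = {p1, p2}: f^{-1}(U) = {53, 54, 55} ∈ τ_X ✓.
Found U = {p2} with f^{-1}(U) = {54} not in τ_X. Therefore f is NOT continuous.


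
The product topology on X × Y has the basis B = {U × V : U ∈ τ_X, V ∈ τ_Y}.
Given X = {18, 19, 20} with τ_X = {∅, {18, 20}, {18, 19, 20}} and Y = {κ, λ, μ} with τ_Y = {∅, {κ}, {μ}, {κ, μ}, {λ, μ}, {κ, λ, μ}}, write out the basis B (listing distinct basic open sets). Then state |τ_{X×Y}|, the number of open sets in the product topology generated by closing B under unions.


Basis B = {∅ × ∅, {18, 20} × {κ}, {18, 20} × {μ}, {18, 19, 20} × {κ}, {18, 19, 20} × {μ}, {18, 20} × {κ, μ}, {18, 20} × {λ, μ}, {18, 20} × {κ, λ, μ}, {18, 19, 20} × {κ, μ}, {18, 19, 20} × {λ, μ}, {18, 19, 20} × {κ, λ, μ}}; |τ_{X×Y}| = 18.

Enumerate products U × V with U ∈ τ_X, V ∈ τ_Y (deduplicated):
  ∅ × ∅ = {} (∅)
  {18, 20} × {κ} = {(18,κ), (20,κ)}
  {18, 20} × {μ} = {(18,μ), (20,μ)}
  {18, 19, 20} × {κ} = {(18,κ), (19,κ), (20,κ)}
  {18, 19, 20} × {μ} = {(18,μ), (19,μ), (20,μ)}
  {18, 20} × {κ, μ} = {(18,κ), (18,μ), (20,κ), (20,μ)}
  {18, 20} × {λ, μ} = {(18,λ), (18,μ), (20,λ), (20,μ)}
  {18, 20} × {κ, λ, μ} = {(18,κ), (18,λ), (18,μ), (20,κ), (20,λ), (20,μ)}
  {18, 19, 20} × {κ, μ} = {(18,κ), (18,μ), (19,κ), (19,μ), (20,κ), (20,μ)}
  {18, 19, 20} × {λ, μ} = {(18,λ), (18,μ), (19,λ), (19,μ), (20,λ), (20,μ)}
  {18, 19, 20} × {κ, λ, μ} = {(18,κ), (18,λ), (18,μ), (19,κ), (19,λ), (19,μ), (20,κ), (20,λ), (20,μ)}
These 11 distinct sets form the basis B.
Close under arbitrary unions to get τ_{X×Y}; counting gives |τ_{X×Y}| = 18.


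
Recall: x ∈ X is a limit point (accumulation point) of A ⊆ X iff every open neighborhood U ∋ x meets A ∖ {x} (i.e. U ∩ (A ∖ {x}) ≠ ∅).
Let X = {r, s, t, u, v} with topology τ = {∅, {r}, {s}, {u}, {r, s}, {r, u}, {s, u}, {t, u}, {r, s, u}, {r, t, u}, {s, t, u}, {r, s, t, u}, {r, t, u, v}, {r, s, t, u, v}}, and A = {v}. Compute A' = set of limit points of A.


A' = ∅

For each x ∈ X, list the open sets U ∈ τ with x ∈ U, then check whether U ∩ (A ∖ {x}) ≠ ∅ for every such U.
  x = r: open {r} ∋ x has {r} ∩ (A ∖ {r}) = ∅, so x is NOT a limit point.
  x = s: open {s} ∋ x has {s} ∩ (A ∖ {s}) = ∅, so x is NOT a limit point.
  x = t: open {t, u} ∋ x has {t, u} ∩ (A ∖ {t}) = ∅, so x is NOT a limit point.
  x = u: open {u} ∋ x has {u} ∩ (A ∖ {u}) = ∅, so x is NOT a limit point.
  x = v: open {r, t, u, v} ∋ x has {r, t, u, v} ∩ (A ∖ {v}) = ∅, so x is NOT a limit point.
Collecting: A' = ∅.


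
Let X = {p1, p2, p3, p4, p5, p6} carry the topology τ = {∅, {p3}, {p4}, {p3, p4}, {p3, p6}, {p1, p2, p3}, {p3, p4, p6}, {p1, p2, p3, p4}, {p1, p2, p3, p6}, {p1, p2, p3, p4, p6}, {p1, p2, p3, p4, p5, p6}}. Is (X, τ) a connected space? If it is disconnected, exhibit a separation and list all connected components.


(X, τ) is connected.

Find clopen sets (U ∈ τ with X ∖ U ∈ τ):
  U = ∅, X ∖ U = {p1, p2, p3, p4, p5, p6} — both open, so U is clopen.
  U = {p1, p2, p3, p4, p5, p6}, X ∖ U = ∅ — both open, so U is clopen.
Only trivial clopens (∅ and X) exist, so (X, τ) is connected.
Compute connected components by grouping points that agree on all clopens:
  component: {p1, p2, p3, p4, p5, p6}


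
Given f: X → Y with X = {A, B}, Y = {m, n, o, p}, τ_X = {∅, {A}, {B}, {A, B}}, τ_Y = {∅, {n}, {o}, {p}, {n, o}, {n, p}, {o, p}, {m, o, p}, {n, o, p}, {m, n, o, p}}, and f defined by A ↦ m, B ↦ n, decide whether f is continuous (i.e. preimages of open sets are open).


f IS continuous.

Compute f^{-1}(U) for each U ∈ τ_Y:
  U = ∅: f^{-1}(U) = ∅ ∈ τ_X ✓.
  U = {n}: f^{-1}(U) = {B} ∈ τ_X ✓.
  U = {o}: f^{-1}(U) = ∅ ∈ τ_X ✓.
  U = {p}: f^{-1}(U) = ∅ ∈ τ_X ✓.
  U = {n, o}: f^{-1}(U) = {B} ∈ τ_X ✓.
  U = {n, p}: f^{-1}(U) = {B} ∈ τ_X ✓.
  U = {o, p}: f^{-1}(U) = ∅ ∈ τ_X ✓.
  U = {m, o, p}: f^{-1}(U) = {A} ∈ τ_X ✓.
  U = {n, o, p}: f^{-1}(U) = {B} ∈ τ_X ✓.
  U = {m, n, o, p}: f^{-1}(U) = {A, B} ∈ τ_X ✓.
Every preimage lies in τ_X, so f IS continuous.


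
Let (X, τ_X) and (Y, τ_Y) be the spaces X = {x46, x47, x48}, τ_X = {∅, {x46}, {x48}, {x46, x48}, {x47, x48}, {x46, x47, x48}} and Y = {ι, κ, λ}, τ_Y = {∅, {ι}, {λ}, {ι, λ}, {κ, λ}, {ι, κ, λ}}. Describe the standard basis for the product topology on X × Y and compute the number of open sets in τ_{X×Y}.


Basis B = {∅ × ∅, {x46} × {ι}, {x46} × {λ}, {x48} × {ι}, {x48} × {λ}, {x46} × {ι, λ}, {x46, x48} × {ι}, {x46} × {κ, λ}, {x46, x48} × {λ}, {x47, x48} × {ι}, {x47, x48} × {λ}, {x48} × {ι, λ}, {x48} × {κ, λ}, {x46} × {ι, κ, λ}, {x46, x47, x48} × {ι}, {x46, x47, x48} × {λ}, {x48} × {ι, κ, λ}, {x46, x48} × {ι, λ}, {x46, x48} × {κ, λ}, {x47, x48} × {ι, λ}, {x47, x48} × {κ, λ}, {x46, x48} × {ι, κ, λ}, {x46, x47, x48} × {ι, λ}, {x46, x47, x48} × {κ, λ}, {x47, x48} × {ι, κ, λ}, {x46, x47, x48} × {ι, κ, λ}}; |τ_{X×Y}| = 108.

Enumerate products U × V with U ∈ τ_X, V ∈ τ_Y (deduplicated):
  ∅ × ∅ = {} (∅)
  {x46} × {ι} = {(x46,ι)}
  {x46} × {λ} = {(x46,λ)}
  {x48} × {ι} = {(x48,ι)}
  {x48} × {λ} = {(x48,λ)}
  {x46} × {ι, λ} = {(x46,ι), (x46,λ)}
  {x46, x48} × {ι} = {(x46,ι), (x48,ι)}
  {x46} × {κ, λ} = {(x46,κ), (x46,λ)}
  {x46, x48} × {λ} = {(x46,λ), (x48,λ)}
  {x47, x48} × {ι} = {(x47,ι), (x48,ι)}
  {x47, x48} × {λ} = {(x47,λ), (x48,λ)}
  {x48} × {ι, λ} = {(x48,ι), (x48,λ)}
  {x48} × {κ, λ} = {(x48,κ), (x48,λ)}
  {x46} × {ι, κ, λ} = {(x46,ι), (x46,κ), (x46,λ)}
  {x46, x47, x48} × {ι} = {(x46,ι), (x47,ι), (x48,ι)}
  {x46, x47, x48} × {λ} = {(x46,λ), (x47,λ), (x48,λ)}
  {x48} × {ι, κ, λ} = {(x48,ι), (x48,κ), (x48,λ)}
  {x46, x48} × {ι, λ} = {(x46,ι), (x46,λ), (x48,ι), (x48,λ)}
  {x46, x48} × {κ, λ} = {(x46,κ), (x46,λ), (x48,κ), (x48,λ)}
  {x47, x48} × {ι, λ} = {(x47,ι), (x47,λ), (x48,ι), (x48,λ)}
  {x47, x48} × {κ, λ} = {(x47,κ), (x47,λ), (x48,κ), (x48,λ)}
  {x46, x48} × {ι, κ, λ} = {(x46,ι), (x46,κ), (x46,λ), (x48,ι), (x48,κ), (x48,λ)}
  {x46, x47, x48} × {ι, λ} = {(x46,ι), (x46,λ), (x47,ι), (x47,λ), (x48,ι), (x48,λ)}
  {x46, x47, x48} × {κ, λ} = {(x46,κ), (x46,λ), (x47,κ), (x47,λ), (x48,κ), (x48,λ)}
  {x47, x48} × {ι, κ, λ} = {(x47,ι), (x47,κ), (x47,λ), (x48,ι), (x48,κ), (x48,λ)}
  {x46, x47, x48} × {ι, κ, λ} = {(x46,ι), (x46,κ), (x46,λ), (x47,ι), (x47,κ), (x47,λ), (x48,ι), (x48,κ), (x48,λ)}
These 26 distinct sets form the basis B.
Close under arbitrary unions to get τ_{X×Y}; counting gives |τ_{X×Y}| = 108.


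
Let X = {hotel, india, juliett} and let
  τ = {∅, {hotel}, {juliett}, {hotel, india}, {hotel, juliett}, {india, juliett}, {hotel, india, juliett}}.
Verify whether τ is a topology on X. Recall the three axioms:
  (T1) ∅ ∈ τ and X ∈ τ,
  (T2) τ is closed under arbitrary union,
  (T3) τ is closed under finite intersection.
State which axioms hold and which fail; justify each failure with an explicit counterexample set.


τ is NOT a topology on X.

Axiom (T1): ∅ ∈ τ? Yes; X ∈ τ? Yes.
Axiom (T2/T3): check pairwise unions and intersections of members of τ.
Counterexample for (T3): {hotel, india} ∩ {india, juliett} = {india} ∉ τ. Therefore τ is NOT a topology.


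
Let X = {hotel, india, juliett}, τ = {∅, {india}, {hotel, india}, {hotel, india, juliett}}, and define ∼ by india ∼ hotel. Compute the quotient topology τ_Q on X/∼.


X/∼ = {[hotel=india], [juliett]}; |τ_Q| = 3.

Equivalence classes: [hotel=india], [juliett].
Quotient map π: X → X/∼ sends hotel ↦ [hotel=india], india ↦ [hotel=india], juliett ↦ [juliett].
For each subset V ⊆ X/∼, compute π^{-1}(V) ⊆ X and check whether π^{-1}(V) ∈ τ. V is open in τ_Q iff π^{-1}(V) ∈ τ.
  V = {}: π^{-1}(V) = ∅ ∈ τ ✓.
  V = {[hotel=india]}: π^{-1}(V) = {hotel, india} ∈ τ ✓.
  V = {[juliett]}: π^{-1}(V) = {juliett} ∉ τ ✗.
  V = {[hotel=india], [juliett]}: π^{-1}(V) = {hotel, india, juliett} ∈ τ ✓.
Open sets in the quotient: τ_Q = {{}, {[hotel=india]}, {[hotel=india], [juliett]}} (3 elements).


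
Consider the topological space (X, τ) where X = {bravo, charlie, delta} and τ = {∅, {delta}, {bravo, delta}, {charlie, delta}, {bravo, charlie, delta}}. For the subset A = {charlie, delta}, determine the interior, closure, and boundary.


int(A) = {charlie, delta}, cl(A) = {bravo, charlie, delta}, ∂A = {bravo}.

Closed sets in (X, τ) are complements of opens:
  closed(X, τ) = {∅, {bravo}, {charlie}, {bravo, charlie}, {bravo, charlie, delta}}.
int(A) = ⋃ {U ∈ τ : U ⊆ A}. Opens contained in A: ∅, {delta}, {charlie, delta}.
Taking the union of these: int(A) = {charlie, delta}.
cl(A) = ⋂ {C closed : A ⊆ C}. Closed sets containing A: {bravo, charlie, delta}.
Intersecting these: cl(A) = {bravo, charlie, delta}.
∂A = cl(A) ∖ int(A) = {bravo, charlie, delta} ∖ {charlie, delta} = {bravo}.


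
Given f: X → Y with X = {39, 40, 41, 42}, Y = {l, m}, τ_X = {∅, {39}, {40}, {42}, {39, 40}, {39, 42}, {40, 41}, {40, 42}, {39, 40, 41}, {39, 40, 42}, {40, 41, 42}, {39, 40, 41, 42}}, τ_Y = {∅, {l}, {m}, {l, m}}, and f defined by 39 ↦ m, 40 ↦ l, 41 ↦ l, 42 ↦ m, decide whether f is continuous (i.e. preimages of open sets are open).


f IS continuous.

Compute f^{-1}(U) for each U ∈ τ_Y:
  U = ∅: f^{-1}(U) = ∅ ∈ τ_X ✓.
  U = {l}: f^{-1}(U) = {40, 41} ∈ τ_X ✓.
  U = {m}: f^{-1}(U) = {39, 42} ∈ τ_X ✓.
  U = {l, m}: f^{-1}(U) = {39, 40, 41, 42} ∈ τ_X ✓.
Every preimage lies in τ_X, so f IS continuous.


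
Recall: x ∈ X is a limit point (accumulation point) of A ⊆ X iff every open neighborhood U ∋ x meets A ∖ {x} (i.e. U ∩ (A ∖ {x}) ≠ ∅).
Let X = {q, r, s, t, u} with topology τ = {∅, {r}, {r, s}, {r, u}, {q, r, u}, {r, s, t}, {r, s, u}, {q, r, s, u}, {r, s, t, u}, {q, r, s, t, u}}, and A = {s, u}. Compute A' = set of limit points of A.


A' = {q, t}

For each x ∈ X, list the open sets U ∈ τ with x ∈ U, then check whether U ∩ (A ∖ {x}) ≠ ∅ for every such U.
  x = q: opens ∋ x are {q, r, u}, {q, r, s, u}, {q, r, s, t, u}; each meets A ∖ {q}, so x IS a limit point.
  x = r: open {r} ∋ x has {r} ∩ (A ∖ {r}) = ∅, so x is NOT a limit point.
  x = s: open {r, s} ∋ x has {r, s} ∩ (A ∖ {s}) = ∅, so x is NOT a limit point.
  x = t: opens ∋ x are {r, s, t}, {r, s, t, u}, {q, r, s, t, u}; each meets A ∖ {t}, so x IS a limit point.
  x = u: open {r, u} ∋ x has {r, u} ∩ (A ∖ {u}) = ∅, so x is NOT a limit point.
Collecting: A' = {q, t}.


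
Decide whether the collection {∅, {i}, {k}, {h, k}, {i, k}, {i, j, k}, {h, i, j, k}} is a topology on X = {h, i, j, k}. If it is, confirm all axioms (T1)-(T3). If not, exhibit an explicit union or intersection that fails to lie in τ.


τ is NOT a topology on X.

Axiom (T1): ∅ ∈ τ? Yes; X ∈ τ? Yes.
Axiom (T2/T3): check pairwise unions and intersections of members of τ.
Counterexample for (T2): {i} ∪ {h, k} = {h, i, k} ∉ τ. Therefore τ is NOT a topology.


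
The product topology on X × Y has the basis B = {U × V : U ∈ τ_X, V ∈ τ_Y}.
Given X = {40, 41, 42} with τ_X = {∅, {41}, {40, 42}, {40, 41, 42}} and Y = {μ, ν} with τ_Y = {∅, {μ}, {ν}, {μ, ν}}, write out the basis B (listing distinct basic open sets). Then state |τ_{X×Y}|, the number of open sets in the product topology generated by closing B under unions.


Basis B = {∅ × ∅, {41} × {μ}, {41} × {ν}, {40, 42} × {μ}, {40, 42} × {ν}, {41} × {μ, ν}, {40, 41, 42} × {μ}, {40, 41, 42} × {ν}, {40, 42} × {μ, ν}, {40, 41, 42} × {μ, ν}}; |τ_{X×Y}| = 16.

Enumerate products U × V with U ∈ τ_X, V ∈ τ_Y (deduplicated):
  ∅ × ∅ = {} (∅)
  {41} × {μ} = {(41,μ)}
  {41} × {ν} = {(41,ν)}
  {40, 42} × {μ} = {(40,μ), (42,μ)}
  {40, 42} × {ν} = {(40,ν), (42,ν)}
  {41} × {μ, ν} = {(41,μ), (41,ν)}
  {40, 41, 42} × {μ} = {(40,μ), (41,μ), (42,μ)}
  {40, 41, 42} × {ν} = {(40,ν), (41,ν), (42,ν)}
  {40, 42} × {μ, ν} = {(40,μ), (40,ν), (42,μ), (42,ν)}
  {40, 41, 42} × {μ, ν} = {(40,μ), (40,ν), (41,μ), (41,ν), (42,μ), (42,ν)}
These 10 distinct sets form the basis B.
Close under arbitrary unions to get τ_{X×Y}; counting gives |τ_{X×Y}| = 16.


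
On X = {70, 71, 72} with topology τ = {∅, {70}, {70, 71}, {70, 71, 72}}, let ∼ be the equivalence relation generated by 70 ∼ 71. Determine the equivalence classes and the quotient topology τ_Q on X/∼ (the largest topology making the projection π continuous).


X/∼ = {[70=71], [72]}; |τ_Q| = 3.

Equivalence classes: [70=71], [72].
Quotient map π: X → X/∼ sends 70 ↦ [70=71], 71 ↦ [70=71], 72 ↦ [72].
For each subset V ⊆ X/∼, compute π^{-1}(V) ⊆ X and check whether π^{-1}(V) ∈ τ. V is open in τ_Q iff π^{-1}(V) ∈ τ.
  V = {}: π^{-1}(V) = ∅ ∈ τ ✓.
  V = {[70=71]}: π^{-1}(V) = {70, 71} ∈ τ ✓.
  V = {[72]}: π^{-1}(V) = {72} ∉ τ ✗.
  V = {[70=71], [72]}: π^{-1}(V) = {70, 71, 72} ∈ τ ✓.
Open sets in the quotient: τ_Q = {{}, {[70=71]}, {[70=71], [72]}} (3 elements).


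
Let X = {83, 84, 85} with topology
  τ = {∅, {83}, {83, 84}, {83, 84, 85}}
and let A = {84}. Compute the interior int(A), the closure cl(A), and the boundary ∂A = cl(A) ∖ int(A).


int(A) = ∅, cl(A) = {84, 85}, ∂A = {84, 85}.

Closed sets in (X, τ) are complements of opens:
  closed(X, τ) = {∅, {85}, {84, 85}, {83, 84, 85}}.
int(A) = ⋃ {U ∈ τ : U ⊆ A}. Opens contained in A: ∅.
Taking the union of these: int(A) = ∅.
cl(A) = ⋂ {C closed : A ⊆ C}. Closed sets containing A: {84, 85}, {83, 84, 85}.
Intersecting these: cl(A) = {84, 85}.
∂A = cl(A) ∖ int(A) = {84, 85} ∖ ∅ = {84, 85}.


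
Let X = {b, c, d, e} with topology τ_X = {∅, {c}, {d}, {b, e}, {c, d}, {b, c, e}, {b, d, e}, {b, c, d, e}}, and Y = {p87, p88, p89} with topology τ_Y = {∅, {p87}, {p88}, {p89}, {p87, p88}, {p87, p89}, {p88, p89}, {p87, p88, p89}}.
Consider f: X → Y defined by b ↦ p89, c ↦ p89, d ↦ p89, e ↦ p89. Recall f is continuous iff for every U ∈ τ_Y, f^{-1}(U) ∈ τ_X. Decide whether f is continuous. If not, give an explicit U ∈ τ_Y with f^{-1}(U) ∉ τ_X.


f IS continuous.

Compute f^{-1}(U) for each U ∈ τ_Y:
  U = ∅: f^{-1}(U) = ∅ ∈ τ_X ✓.
  U = {p87}: f^{-1}(U) = ∅ ∈ τ_X ✓.
  U = {p88}: f^{-1}(U) = ∅ ∈ τ_X ✓.
  U = {p89}: f^{-1}(U) = {b, c, d, e} ∈ τ_X ✓.
  U = {p87, p88}: f^{-1}(U) = ∅ ∈ τ_X ✓.
  U = {p87, p89}: f^{-1}(U) = {b, c, d, e} ∈ τ_X ✓.
  U = {p88, p89}: f^{-1}(U) = {b, c, d, e} ∈ τ_X ✓.
  U = {p87, p88, p89}: f^{-1}(U) = {b, c, d, e} ∈ τ_X ✓.
Every preimage lies in τ_X, so f IS continuous.


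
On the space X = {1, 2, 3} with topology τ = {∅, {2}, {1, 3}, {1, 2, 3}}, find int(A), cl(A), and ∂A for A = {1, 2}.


int(A) = {2}, cl(A) = {1, 2, 3}, ∂A = {1, 3}.

Closed sets in (X, τ) are complements of opens:
  closed(X, τ) = {∅, {2}, {1, 3}, {1, 2, 3}}.
int(A) = ⋃ {U ∈ τ : U ⊆ A}. Opens contained in A: ∅, {2}.
Taking the union of these: int(A) = {2}.
cl(A) = ⋂ {C closed : A ⊆ C}. Closed sets containing A: {1, 2, 3}.
Intersecting these: cl(A) = {1, 2, 3}.
∂A = cl(A) ∖ int(A) = {1, 2, 3} ∖ {2} = {1, 3}.


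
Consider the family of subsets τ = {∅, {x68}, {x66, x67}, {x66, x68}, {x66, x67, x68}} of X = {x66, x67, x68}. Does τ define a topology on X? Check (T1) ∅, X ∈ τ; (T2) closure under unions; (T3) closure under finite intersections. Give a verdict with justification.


τ is NOT a topology on X.

Axiom (T1): ∅ ∈ τ? Yes; X ∈ τ? Yes.
Axiom (T2/T3): check pairwise unions and intersections of members of τ.
Counterexample for (T3): {x66, x67} ∩ {x66, x68} = {x66} ∉ τ. Therefore τ is NOT a topology.


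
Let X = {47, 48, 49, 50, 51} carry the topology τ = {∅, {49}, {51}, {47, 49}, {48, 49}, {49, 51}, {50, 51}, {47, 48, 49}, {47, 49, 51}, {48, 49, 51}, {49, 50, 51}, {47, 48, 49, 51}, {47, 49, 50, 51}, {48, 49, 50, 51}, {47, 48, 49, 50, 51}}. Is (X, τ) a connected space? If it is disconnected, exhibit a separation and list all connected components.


(X, τ) is disconnected; components = [{50, 51}, {47, 48, 49}].

Find clopen sets (U ∈ τ with X ∖ U ∈ τ):
  U = ∅, X ∖ U = {47, 48, 49, 50, 51} — both open, so U is clopen.
  U = {50, 51}, X ∖ U = {47, 48, 49} — both open, so U is clopen.
  U = {47, 48, 49}, X ∖ U = {50, 51} — both open, so U is clopen.
  U = {47, 48, 49, 50, 51}, X ∖ U = ∅ — both open, so U is clopen.
Nontrivial clopen(s) exist: e.g. {50, 51}. So (X, τ) is disconnected.
Compute connected components by grouping points that agree on all clopens:
  component: {50, 51}
  component: {47, 48, 49}


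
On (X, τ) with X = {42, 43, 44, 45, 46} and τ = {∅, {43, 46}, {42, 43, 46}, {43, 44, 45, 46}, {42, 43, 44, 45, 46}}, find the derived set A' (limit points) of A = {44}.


A' = {45}

For each x ∈ X, list the open sets U ∈ τ with x ∈ U, then check whether U ∩ (A ∖ {x}) ≠ ∅ for every such U.
  x = 42: open {42, 43, 46} ∋ x has {42, 43, 46} ∩ (A ∖ {42}) = ∅, so x is NOT a limit point.
  x = 43: open {43, 46} ∋ x has {43, 46} ∩ (A ∖ {43}) = ∅, so x is NOT a limit point.
  x = 44: open {43, 44, 45, 46} ∋ x has {43, 44, 45, 46} ∩ (A ∖ {44}) = ∅, so x is NOT a limit point.
  x = 45: opens ∋ x are {43, 44, 45, 46}, {42, 43, 44, 45, 46}; each meets A ∖ {45}, so x IS a limit point.
  x = 46: open {43, 46} ∋ x has {43, 46} ∩ (A ∖ {46}) = ∅, so x is NOT a limit point.
Collecting: A' = {45}.


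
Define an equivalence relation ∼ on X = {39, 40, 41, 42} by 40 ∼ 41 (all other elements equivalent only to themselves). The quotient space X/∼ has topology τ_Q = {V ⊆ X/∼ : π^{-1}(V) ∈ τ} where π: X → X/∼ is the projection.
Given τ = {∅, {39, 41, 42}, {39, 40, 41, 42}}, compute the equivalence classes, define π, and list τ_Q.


X/∼ = {[39], [40=41], [42]}; |τ_Q| = 2.

Equivalence classes: [39], [40=41], [42].
Quotient map π: X → X/∼ sends 39 ↦ [39], 40 ↦ [40=41], 41 ↦ [40=41], 42 ↦ [42].
For each subset V ⊆ X/∼, compute π^{-1}(V) ⊆ X and check whether π^{-1}(V) ∈ τ. V is open in τ_Q iff π^{-1}(V) ∈ τ.
  V = {}: π^{-1}(V) = ∅ ∈ τ ✓.
  V = {[39]}: π^{-1}(V) = {39} ∉ τ ✗.
  V = {[40=41]}: π^{-1}(V) = {40, 41} ∉ τ ✗.
  V = {[39], [40=41]}: π^{-1}(V) = {39, 40, 41} ∉ τ ✗.
  V = {[42]}: π^{-1}(V) = {42} ∉ τ ✗.
  V = {[39], [42]}: π^{-1}(V) = {39, 42} ∉ τ ✗.
  V = {[40=41], [42]}: π^{-1}(V) = {40, 41, 42} ∉ τ ✗.
  V = {[39], [40=41], [42]}: π^{-1}(V) = {39, 40, 41, 42} ∈ τ ✓.
Open sets in the quotient: τ_Q = {{}, {[39], [40=41], [42]}} (2 elements).


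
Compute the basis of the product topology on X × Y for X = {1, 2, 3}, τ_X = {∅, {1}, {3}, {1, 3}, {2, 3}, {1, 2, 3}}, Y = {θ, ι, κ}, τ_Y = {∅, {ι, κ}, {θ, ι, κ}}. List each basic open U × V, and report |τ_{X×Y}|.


Basis B = {∅ × ∅, {1} × {ι, κ}, {3} × {ι, κ}, {1} × {θ, ι, κ}, {3} × {θ, ι, κ}, {1, 3} × {ι, κ}, {2, 3} × {ι, κ}, {1, 3} × {θ, ι, κ}, {1, 2, 3} × {ι, κ}, {2, 3} × {θ, ι, κ}, {1, 2, 3} × {θ, ι, κ}}; |τ_{X×Y}| = 18.

Enumerate products U × V with U ∈ τ_X, V ∈ τ_Y (deduplicated):
  ∅ × ∅ = {} (∅)
  {1} × {ι, κ} = {(1,ι), (1,κ)}
  {3} × {ι, κ} = {(3,ι), (3,κ)}
  {1} × {θ, ι, κ} = {(1,θ), (1,ι), (1,κ)}
  {3} × {θ, ι, κ} = {(3,θ), (3,ι), (3,κ)}
  {1, 3} × {ι, κ} = {(1,ι), (1,κ), (3,ι), (3,κ)}
  {2, 3} × {ι, κ} = {(2,ι), (2,κ), (3,ι), (3,κ)}
  {1, 3} × {θ, ι, κ} = {(1,θ), (1,ι), (1,κ), (3,θ), (3,ι), (3,κ)}
  {1, 2, 3} × {ι, κ} = {(1,ι), (1,κ), (2,ι), (2,κ), (3,ι), (3,κ)}
  {2, 3} × {θ, ι, κ} = {(2,θ), (2,ι), (2,κ), (3,θ), (3,ι), (3,κ)}
  {1, 2, 3} × {θ, ι, κ} = {(1,θ), (1,ι), (1,κ), (2,θ), (2,ι), (2,κ), (3,θ), (3,ι), (3,κ)}
These 11 distinct sets form the basis B.
Close under arbitrary unions to get τ_{X×Y}; counting gives |τ_{X×Y}| = 18.


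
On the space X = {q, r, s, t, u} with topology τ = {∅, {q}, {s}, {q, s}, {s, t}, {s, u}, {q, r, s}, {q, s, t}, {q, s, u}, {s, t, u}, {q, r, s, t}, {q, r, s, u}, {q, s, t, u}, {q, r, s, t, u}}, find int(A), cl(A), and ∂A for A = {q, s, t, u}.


int(A) = {q, s, t, u}, cl(A) = {q, r, s, t, u}, ∂A = {r}.

Closed sets in (X, τ) are complements of opens:
  closed(X, τ) = {∅, {r}, {t}, {u}, {q, r}, {r, t}, {r, u}, {t, u}, {q, r, t}, {q, r, u}, {r, t, u}, {q, r, t, u}, {r, s, t, u}, {q, r, s, t, u}}.
int(A) = ⋃ {U ∈ τ : U ⊆ A}. Opens contained in A: ∅, {q}, {s}, {q, s}, {s, t}, {s, u}, {q, s, t}, {q, s, u}, {s, t, u}, {q, s, t, u}.
Taking the union of these: int(A) = {q, s, t, u}.
cl(A) = ⋂ {C closed : A ⊆ C}. Closed sets containing A: {q, r, s, t, u}.
Intersecting these: cl(A) = {q, r, s, t, u}.
∂A = cl(A) ∖ int(A) = {q, r, s, t, u} ∖ {q, s, t, u} = {r}.


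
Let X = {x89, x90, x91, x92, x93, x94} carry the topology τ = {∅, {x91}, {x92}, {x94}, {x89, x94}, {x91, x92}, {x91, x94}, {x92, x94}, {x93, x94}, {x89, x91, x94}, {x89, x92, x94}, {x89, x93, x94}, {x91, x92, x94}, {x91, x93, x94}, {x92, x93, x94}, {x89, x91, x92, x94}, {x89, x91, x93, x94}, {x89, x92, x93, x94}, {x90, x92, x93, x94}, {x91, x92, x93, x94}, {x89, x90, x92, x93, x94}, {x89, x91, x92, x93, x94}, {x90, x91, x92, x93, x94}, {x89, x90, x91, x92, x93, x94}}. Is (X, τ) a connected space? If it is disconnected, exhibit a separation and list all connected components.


(X, τ) is disconnected; components = [{x91}, {x89, x90, x92, x93, x94}].

Find clopen sets (U ∈ τ with X ∖ U ∈ τ):
  U = ∅, X ∖ U = {x89, x90, x91, x92, x93, x94} — both open, so U is clopen.
  U = {x91}, X ∖ U = {x89, x90, x92, x93, x94} — both open, so U is clopen.
  U = {x89, x90, x92, x93, x94}, X ∖ U = {x91} — both open, so U is clopen.
  U = {x89, x90, x91, x92, x93, x94}, X ∖ U = ∅ — both open, so U is clopen.
Nontrivial clopen(s) exist: e.g. {x91}. So (X, τ) is disconnected.
Compute connected components by grouping points that agree on all clopens:
  component: {x91}
  component: {x89, x90, x92, x93, x94}


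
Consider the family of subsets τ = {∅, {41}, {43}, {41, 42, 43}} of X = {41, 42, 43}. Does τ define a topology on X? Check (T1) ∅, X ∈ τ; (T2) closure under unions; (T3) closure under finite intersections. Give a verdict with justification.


τ is NOT a topology on X.

Axiom (T1): ∅ ∈ τ? Yes; X ∈ τ? Yes.
Axiom (T2/T3): check pairwise unions and intersections of members of τ.
Counterexample for (T2): {41} ∪ {43} = {41, 43} ∉ τ. Therefore τ is NOT a topology.


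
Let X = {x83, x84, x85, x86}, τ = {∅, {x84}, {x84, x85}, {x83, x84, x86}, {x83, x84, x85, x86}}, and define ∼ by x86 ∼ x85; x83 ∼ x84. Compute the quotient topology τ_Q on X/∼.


X/∼ = {[x83=x84], [x85=x86]}; |τ_Q| = 2.

Equivalence classes: [x83=x84], [x85=x86].
Quotient map π: X → X/∼ sends x83 ↦ [x83=x84], x84 ↦ [x83=x84], x85 ↦ [x85=x86], x86 ↦ [x85=x86].
For each subset V ⊆ X/∼, compute π^{-1}(V) ⊆ X and check whether π^{-1}(V) ∈ τ. V is open in τ_Q iff π^{-1}(V) ∈ τ.
  V = {}: π^{-1}(V) = ∅ ∈ τ ✓.
  V = {[x83=x84]}: π^{-1}(V) = {x83, x84} ∉ τ ✗.
  V = {[x85=x86]}: π^{-1}(V) = {x85, x86} ∉ τ ✗.
  V = {[x83=x84], [x85=x86]}: π^{-1}(V) = {x83, x84, x85, x86} ∈ τ ✓.
Open sets in the quotient: τ_Q = {{}, {[x83=x84], [x85=x86]}} (2 elements).


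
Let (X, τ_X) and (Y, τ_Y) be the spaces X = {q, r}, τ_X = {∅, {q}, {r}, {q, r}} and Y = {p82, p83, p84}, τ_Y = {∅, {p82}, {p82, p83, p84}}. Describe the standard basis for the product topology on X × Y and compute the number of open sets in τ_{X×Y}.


Basis B = {∅ × ∅, {q} × {p82}, {r} × {p82}, {q, r} × {p82}, {q} × {p82, p83, p84}, {r} × {p82, p83, p84}, {q, r} × {p82, p83, p84}}; |τ_{X×Y}| = 9.

Enumerate products U × V with U ∈ τ_X, V ∈ τ_Y (deduplicated):
  ∅ × ∅ = {} (∅)
  {q} × {p82} = {(q,p82)}
  {r} × {p82} = {(r,p82)}
  {q, r} × {p82} = {(q,p82), (r,p82)}
  {q} × {p82, p83, p84} = {(q,p82), (q,p83), (q,p84)}
  {r} × {p82, p83, p84} = {(r,p82), (r,p83), (r,p84)}
  {q, r} × {p82, p83, p84} = {(q,p82), (q,p83), (q,p84), (r,p82), (r,p83), (r,p84)}
These 7 distinct sets form the basis B.
Close under arbitrary unions to get τ_{X×Y}; counting gives |τ_{X×Y}| = 9.


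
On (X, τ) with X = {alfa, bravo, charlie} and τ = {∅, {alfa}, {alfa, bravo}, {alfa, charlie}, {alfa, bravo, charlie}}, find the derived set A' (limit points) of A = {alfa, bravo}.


A' = {bravo, charlie}

For each x ∈ X, list the open sets U ∈ τ with x ∈ U, then check whether U ∩ (A ∖ {x}) ≠ ∅ for every such U.
  x = alfa: open {alfa} ∋ x has {alfa} ∩ (A ∖ {alfa}) = ∅, so x is NOT a limit point.
  x = bravo: opens ∋ x are {alfa, bravo}, {alfa, bravo, charlie}; each meets A ∖ {bravo}, so x IS a limit point.
  x = charlie: opens ∋ x are {alfa, charlie}, {alfa, bravo, charlie}; each meets A ∖ {charlie}, so x IS a limit point.
Collecting: A' = {bravo, charlie}.
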